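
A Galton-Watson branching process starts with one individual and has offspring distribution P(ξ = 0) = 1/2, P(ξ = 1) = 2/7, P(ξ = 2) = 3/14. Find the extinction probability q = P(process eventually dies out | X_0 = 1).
q = 1

Mean offspring μ = 0·1/2 + 1·2/7 + 2·3/14 = 5/7 ≤ 1. For μ ≤ 1 with offspring not concentrated at 1, the Galton-Watson process goes extinct almost surely, so q = 1.
(Algebraic check: The pgf is f(s) = 1/2 + 2/7·s + 3/14·s². The extinction probability q is the smallest fixed point of f in [0, 1]. Setting s = f(s):
  3/14·s² + (2/7 − 1)·s + 1/2 = 0
  3/14·s² − (1/2 + 3/14)·s + 1/2 = 0
which factors as (s − 1)·(3/14·s − 1/2) = 0, giving roots s = 1 and s = (1/2)/(3/14) = 7/3. Since 7/3 ≥ 1, the smallest root in [0, 1] is s = 1.)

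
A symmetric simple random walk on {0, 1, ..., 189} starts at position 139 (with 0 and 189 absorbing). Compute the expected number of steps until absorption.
E[τ | X_0 = 139] = 6950

Let v_k = E[τ | X_0 = k]. Boundary: v_0 = v_189 = 0. Recurrence: v_k = 1 + (v_{k-1} + v_{k+1})/2 for 1 ≤ k ≤ 188. The particular solution to v_k − (v_{k-1} + v_{k+1})/2 = 1 is v_k = −k^2. Adding homogeneous solution A + B k and matching boundaries gives v_k = k (189 − k). Substituting k = 139: v_139 = 139 · 50 = 6950.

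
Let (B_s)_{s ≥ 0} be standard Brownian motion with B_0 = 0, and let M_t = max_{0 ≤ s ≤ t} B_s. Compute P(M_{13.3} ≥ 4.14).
P(M_{13.3} ≥ 4.14) = 2·P(B_{13.3} ≥ 4.14) = 2(1 − Φ(4.14/√13.3)) ≈ 0.2563

By the reflection principle for Brownian motion, P(M_t ≥ a) = 2 · P(B_t ≥ a) for a ≥ 0. Since B_t ~ N(0, t), P(B_t ≥ 4.14) = 1 − Φ(4.14/√t) = 1 − Φ(4.14/√13.3) = 1 − Φ(1.1352). So
  P(M_{13.3} ≥ 4.14) = 2(1 − Φ(1.1352)) ≈ 0.2563.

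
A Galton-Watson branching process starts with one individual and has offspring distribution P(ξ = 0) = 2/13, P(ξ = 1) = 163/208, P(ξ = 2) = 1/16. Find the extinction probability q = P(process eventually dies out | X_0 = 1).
q = 1

Mean offspring μ = 0·2/13 + 1·163/208 + 2·1/16 = 189/208 ≤ 1. For μ ≤ 1 with offspring not concentrated at 1, the Galton-Watson process goes extinct almost surely, so q = 1.
(Algebraic check: The pgf is f(s) = 2/13 + 163/208·s + 1/16·s². The extinction probability q is the smallest fixed point of f in [0, 1]. Setting s = f(s):
  1/16·s² + (163/208 − 1)·s + 2/13 = 0
  1/16·s² − (2/13 + 1/16)·s + 2/13 = 0
which factors as (s − 1)·(1/16·s − 2/13) = 0, giving roots s = 1 and s = (2/13)/(1/16) = 32/13. Since 32/13 ≥ 1, the smallest root in [0, 1] is s = 1.)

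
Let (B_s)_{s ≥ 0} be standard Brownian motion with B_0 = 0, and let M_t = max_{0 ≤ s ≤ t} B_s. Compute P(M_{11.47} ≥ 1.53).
P(M_{11.47} ≥ 1.53) = 2·P(B_{11.47} ≥ 1.53) = 2(1 − Φ(1.53/√11.47)) ≈ 0.6514

By the reflection principle for Brownian motion, P(M_t ≥ a) = 2 · P(B_t ≥ a) for a ≥ 0. Since B_t ~ N(0, t), P(B_t ≥ 1.53) = 1 − Φ(1.53/√t) = 1 − Φ(1.53/√11.47) = 1 − Φ(0.4518). So
  P(M_{11.47} ≥ 1.53) = 2(1 − Φ(0.4518)) ≈ 0.6514.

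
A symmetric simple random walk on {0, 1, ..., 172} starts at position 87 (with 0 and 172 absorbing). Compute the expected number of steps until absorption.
E[τ | X_0 = 87] = 7395

Let v_k = E[τ | X_0 = k]. Boundary: v_0 = v_172 = 0. Recurrence: v_k = 1 + (v_{k-1} + v_{k+1})/2 for 1 ≤ k ≤ 171. The particular solution to v_k − (v_{k-1} + v_{k+1})/2 = 1 is v_k = −k^2. Adding homogeneous solution A + B k and matching boundaries gives v_k = k (172 − k). Substituting k = 87: v_87 = 87 · 85 = 7395.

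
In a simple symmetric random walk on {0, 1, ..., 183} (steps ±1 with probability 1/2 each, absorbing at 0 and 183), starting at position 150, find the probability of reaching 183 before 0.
P(hit 183 before 0) = 150/183 = 50/61

Let u_k = P(hit 183 before 0 | start at k). Then u_0 = 0, u_183 = 1, and u_k = u_{k-1}/2 + u_{k+1}/2 for 1 ≤ k ≤ 182. This harmonic recurrence is solved by u_k = k/183, giving u_150 = 150/183 = 50/61.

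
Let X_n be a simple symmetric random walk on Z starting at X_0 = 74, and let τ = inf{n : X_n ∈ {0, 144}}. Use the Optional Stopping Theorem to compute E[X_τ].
E[X_τ] = 74

X_n is a martingale and τ is a bounded-mean stopping time (indeed τ is finite a.s. with bounded expectation since the walk is in a bounded region). By the OST, E[X_τ] = E[X_0] = 74. Equivalently: E[X_τ] = 144 · P(hit 144 first) + 0 · P(hit 0 first) = 144 · (74/144) = 74.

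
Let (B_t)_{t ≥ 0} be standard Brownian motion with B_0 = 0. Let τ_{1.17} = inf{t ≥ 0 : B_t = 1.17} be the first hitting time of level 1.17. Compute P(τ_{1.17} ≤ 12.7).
P(τ_{1.17} ≤ 12.7) = 2(1 − Φ(1.17/√12.7)) = 2(1 − Φ(0.3283)) ≈ 0.7427

By the reflection principle for standard BM, P(τ_b ≤ t) = 2 · P(B_t ≥ b). Since B_t ~ N(0, t), P(B_t ≥ 1.17) = 1 − Φ(1.17/√t) = 1 − Φ(1.17/√12.7) = 1 − Φ(0.3283) ≈ 0.37134. Doubling: P(τ_{1.17} ≤ 12.7) ≈ 2 · 0.37134 = 0.74268 ≈ 0.7427.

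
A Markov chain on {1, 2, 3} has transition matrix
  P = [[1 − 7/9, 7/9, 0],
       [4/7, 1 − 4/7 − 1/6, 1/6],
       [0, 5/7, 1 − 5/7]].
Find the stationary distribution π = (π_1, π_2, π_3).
π = (1080/2893, 1470/2893, 343/2893)

This is a birth-death chain on three states, which satisfies detailed balance: π_1 · P_{12} = π_2 · P_{21} and π_2 · P_{23} = π_3 · P_{32}.
From π_1 · 7/9 = π_2 · 4/7: π_2/π_1 = (7/9)/(4/7) = 49/36.
From π_2 · 1/6 = π_3 · 5/7: π_3/π_2 = (1/6)/(5/7) = 7/30.
Take π_1 proportional to 1; then unnormalized π = (1, 49/36, 343/1080). Normalize by dividing by the sum 2893/1080:
  π = (1080/2893, 1470/2893, 343/2893).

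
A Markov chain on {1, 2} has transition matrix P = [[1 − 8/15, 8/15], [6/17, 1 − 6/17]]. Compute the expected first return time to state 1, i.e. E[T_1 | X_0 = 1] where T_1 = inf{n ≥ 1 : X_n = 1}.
E[T_1 | X_0 = 1] = 1/π_1 = 113/45

For an irreducible recurrent Markov chain with stationary distribution π, E[T_i | X_0 = i] = 1/π_i (Kac's formula). Here π_1 = (6/17)/(8/15 + 6/17) = (6/17)/(226/255) = 45/113, so E[T_1 | X_0 = 1] = 1/π_1 = (8/15 + 6/17)/(6/17) = (226/255)/(6/17) = 113/45.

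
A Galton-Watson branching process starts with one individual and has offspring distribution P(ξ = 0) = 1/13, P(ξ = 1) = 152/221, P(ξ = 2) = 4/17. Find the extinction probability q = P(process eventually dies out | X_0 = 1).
q = 17/52

The pgf is f(s) = 1/13 + 152/221·s + 4/17·s². The extinction probability q is the smallest fixed point of f in [0, 1]. Setting s = f(s):
  4/17·s² + (152/221 − 1)·s + 1/13 = 0
  4/17·s² − (1/13 + 4/17)·s + 1/13 = 0
which factors as (s − 1)·(4/17·s − 1/13) = 0, giving roots s = 1 and s = (1/13)/(4/17) = 17/52.
Mean offspring μ = 152/221 + 2·4/17 = 256/221 > 1 (supercritical), so q < 1. The extinction probability is the smaller root: q = (1/13)/(4/17) = 17/52.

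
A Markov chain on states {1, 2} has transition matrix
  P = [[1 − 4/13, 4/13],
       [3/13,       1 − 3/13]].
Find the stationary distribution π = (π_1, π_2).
π_1 = 3/7, π_2 = 4/7

Solve πP = π with π_1 + π_2 = 1. From πP = π: π_1 · (1 − 4/13) + π_2 · 3/13 = π_1 ⇒ π_2 · 3/13 = π_1 · 4/13 ⇒ π_2/π_1 = (4/13)/(3/13) = 4/3. Together with π_1 + π_2 = 1:
  π_1 = (3/13)/(4/13 + 3/13) = (3/13)/(7/13) = 3/7,
  π_2 = (4/13)/(4/13 + 3/13) = (4/13)/(7/13) = 4/7.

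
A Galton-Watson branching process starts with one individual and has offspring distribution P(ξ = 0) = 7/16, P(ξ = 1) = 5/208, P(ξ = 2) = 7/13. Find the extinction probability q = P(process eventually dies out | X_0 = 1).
q = 13/16

The pgf is f(s) = 7/16 + 5/208·s + 7/13·s². The extinction probability q is the smallest fixed point of f in [0, 1]. Setting s = f(s):
  7/13·s² + (5/208 − 1)·s + 7/16 = 0
  7/13·s² − (7/16 + 7/13)·s + 7/16 = 0
which factors as (s − 1)·(7/13·s − 7/16) = 0, giving roots s = 1 and s = (7/16)/(7/13) = 13/16.
Mean offspring μ = 5/208 + 2·7/13 = 229/208 > 1 (supercritical), so q < 1. The extinction probability is the smaller root: q = (7/16)/(7/13) = 13/16.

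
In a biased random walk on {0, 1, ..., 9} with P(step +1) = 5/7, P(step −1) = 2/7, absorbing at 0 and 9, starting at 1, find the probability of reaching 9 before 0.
P(hit 9 before 0) = (1 − (2/5)^1) / (1 − (2/5)^9) = 390625/650871

Let u_k denote P(reach 9 before 0 | start at k). Boundary: u_0 = 0, u_9 = 1. Recurrence: u_k = 5/7·u_{k+1} + 2/7·u_{k-1} for 1 ≤ k ≤ 8. Try u_k = A + B·r^k with r = q/p = (2/7)/(5/7) = 2/5. Substitution satisfies the recurrence; boundary conditions give:
  u_k = (1 − r^k) / (1 − r^N) = (1 − (2/5)^1) / (1 − (2/5)^9) = 390625/650871.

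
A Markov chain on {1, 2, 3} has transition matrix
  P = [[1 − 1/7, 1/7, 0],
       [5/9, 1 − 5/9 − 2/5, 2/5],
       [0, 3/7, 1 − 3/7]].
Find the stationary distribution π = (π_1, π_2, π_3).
π = (175/262, 45/262, 21/131)

This is a birth-death chain on three states, which satisfies detailed balance: π_1 · P_{12} = π_2 · P_{21} and π_2 · P_{23} = π_3 · P_{32}.
From π_1 · 1/7 = π_2 · 5/9: π_2/π_1 = (1/7)/(5/9) = 9/35.
From π_2 · 2/5 = π_3 · 3/7: π_3/π_2 = (2/5)/(3/7) = 14/15.
Take π_1 proportional to 1; then unnormalized π = (1, 9/35, 6/25). Normalize by dividing by the sum 262/175:
  π = (175/262, 45/262, 21/131).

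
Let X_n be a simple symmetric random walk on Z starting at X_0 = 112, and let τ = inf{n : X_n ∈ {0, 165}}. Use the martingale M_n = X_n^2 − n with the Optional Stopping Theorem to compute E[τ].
E[τ] = 5936

M_n = X_n^2 − n is a martingale (since E[X_{n+1}^2 | F_n] = X_n^2 + 1). By OST (τ has finite mean in a bounded region), E[M_τ] = E[M_0] = X_0^2 − 0 = 112^2 = 12544. Also E[M_τ] = E[X_τ^2] − E[τ]. The walk exits at 0 or 165, with P(hit 165 first) = 112/165, so E[X_τ^2] = 165^2 · 112/165 + 0 = 18480. Thus E[τ] = E[X_τ^2] − E[M_τ] = 18480 − 12544 = 5936 = 112(165 − 112) = 5936.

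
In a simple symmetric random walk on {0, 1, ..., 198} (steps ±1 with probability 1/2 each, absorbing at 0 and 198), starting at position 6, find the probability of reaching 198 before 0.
P(hit 198 before 0) = 6/198 = 1/33

Let u_k = P(hit 198 before 0 | start at k). Then u_0 = 0, u_198 = 1, and u_k = u_{k-1}/2 + u_{k+1}/2 for 1 ≤ k ≤ 197. This harmonic recurrence is solved by u_k = k/198, giving u_6 = 6/198 = 1/33.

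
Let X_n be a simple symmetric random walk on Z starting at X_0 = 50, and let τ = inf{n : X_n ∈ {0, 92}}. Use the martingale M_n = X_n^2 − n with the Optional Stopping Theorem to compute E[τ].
E[τ] = 2100

M_n = X_n^2 − n is a martingale (since E[X_{n+1}^2 | F_n] = X_n^2 + 1). By OST (τ has finite mean in a bounded region), E[M_τ] = E[M_0] = X_0^2 − 0 = 50^2 = 2500. Also E[M_τ] = E[X_τ^2] − E[τ]. The walk exits at 0 or 92, with P(hit 92 first) = 50/92, so E[X_τ^2] = 92^2 · 50/92 + 0 = 4600. Thus E[τ] = E[X_τ^2] − E[M_τ] = 4600 − 2500 = 2100 = 50(92 − 50) = 2100.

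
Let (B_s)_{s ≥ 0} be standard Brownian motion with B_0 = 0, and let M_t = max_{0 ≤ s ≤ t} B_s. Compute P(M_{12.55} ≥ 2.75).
P(M_{12.55} ≥ 2.75) = 2·P(B_{12.55} ≥ 2.75) = 2(1 − Φ(2.75/√12.55)) ≈ 0.4376

By the reflection principle for Brownian motion, P(M_t ≥ a) = 2 · P(B_t ≥ a) for a ≥ 0. Since B_t ~ N(0, t), P(B_t ≥ 2.75) = 1 − Φ(2.75/√t) = 1 − Φ(2.75/√12.55) = 1 − Φ(0.7763). So
  P(M_{12.55} ≥ 2.75) = 2(1 − Φ(0.7763)) ≈ 0.4376.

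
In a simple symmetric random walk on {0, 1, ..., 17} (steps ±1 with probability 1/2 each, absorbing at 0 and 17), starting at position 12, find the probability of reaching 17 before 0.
P(hit 17 before 0) = 12/17

Let u_k = P(hit 17 before 0 | start at k). Then u_0 = 0, u_17 = 1, and u_k = u_{k-1}/2 + u_{k+1}/2 for 1 ≤ k ≤ 16. This harmonic recurrence is solved by u_k = k/17, giving u_12 = 12/17.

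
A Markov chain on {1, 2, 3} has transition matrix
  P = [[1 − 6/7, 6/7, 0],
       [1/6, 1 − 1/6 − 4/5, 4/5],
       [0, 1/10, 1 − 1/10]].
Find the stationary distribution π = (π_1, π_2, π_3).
π = (7/331, 36/331, 288/331)

This is a birth-death chain on three states, which satisfies detailed balance: π_1 · P_{12} = π_2 · P_{21} and π_2 · P_{23} = π_3 · P_{32}.
From π_1 · 6/7 = π_2 · 1/6: π_2/π_1 = (6/7)/(1/6) = 36/7.
From π_2 · 4/5 = π_3 · 1/10: π_3/π_2 = (4/5)/(1/10) = 8.
Take π_1 proportional to 1; then unnormalized π = (1, 36/7, 288/7). Normalize by dividing by the sum 331/7:
  π = (7/331, 36/331, 288/331).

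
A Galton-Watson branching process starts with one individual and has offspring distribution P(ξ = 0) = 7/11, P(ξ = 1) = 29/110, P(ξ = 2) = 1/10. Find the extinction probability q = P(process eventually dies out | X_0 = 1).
q = 1

Mean offspring μ = 0·7/11 + 1·29/110 + 2·1/10 = 51/110 ≤ 1. For μ ≤ 1 with offspring not concentrated at 1, the Galton-Watson process goes extinct almost surely, so q = 1.
(Algebraic check: The pgf is f(s) = 7/11 + 29/110·s + 1/10·s². The extinction probability q is the smallest fixed point of f in [0, 1]. Setting s = f(s):
  1/10·s² + (29/110 − 1)·s + 7/11 = 0
  1/10·s² − (7/11 + 1/10)·s + 7/11 = 0
which factors as (s − 1)·(1/10·s − 7/11) = 0, giving roots s = 1 and s = (7/11)/(1/10) = 70/11. Since 70/11 ≥ 1, the smallest root in [0, 1] is s = 1.)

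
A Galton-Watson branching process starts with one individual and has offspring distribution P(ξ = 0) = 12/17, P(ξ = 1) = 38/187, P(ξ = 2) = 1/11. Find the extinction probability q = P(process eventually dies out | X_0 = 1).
q = 1

Mean offspring μ = 0·12/17 + 1·38/187 + 2·1/11 = 72/187 ≤ 1. For μ ≤ 1 with offspring not concentrated at 1, the Galton-Watson process goes extinct almost surely, so q = 1.
(Algebraic check: The pgf is f(s) = 12/17 + 38/187·s + 1/11·s². The extinction probability q is the smallest fixed point of f in [0, 1]. Setting s = f(s):
  1/11·s² + (38/187 − 1)·s + 12/17 = 0
  1/11·s² − (12/17 + 1/11)·s + 12/17 = 0
which factors as (s − 1)·(1/11·s − 12/17) = 0, giving roots s = 1 and s = (12/17)/(1/11) = 132/17. Since 132/17 ≥ 1, the smallest root in [0, 1] is s = 1.)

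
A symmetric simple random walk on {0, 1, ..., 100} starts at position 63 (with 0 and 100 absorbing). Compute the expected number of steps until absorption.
E[τ | X_0 = 63] = 2331

Let v_k = E[τ | X_0 = k]. Boundary: v_0 = v_100 = 0. Recurrence: v_k = 1 + (v_{k-1} + v_{k+1})/2 for 1 ≤ k ≤ 99. The particular solution to v_k − (v_{k-1} + v_{k+1})/2 = 1 is v_k = −k^2. Adding homogeneous solution A + B k and matching boundaries gives v_k = k (100 − k). Substituting k = 63: v_63 = 63 · 37 = 2331.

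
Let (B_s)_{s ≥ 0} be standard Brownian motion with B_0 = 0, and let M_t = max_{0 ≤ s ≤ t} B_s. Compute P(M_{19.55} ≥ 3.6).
P(M_{19.55} ≥ 3.6) = 2·P(B_{19.55} ≥ 3.6) = 2(1 − Φ(3.6/√19.55)) ≈ 0.4155

By the reflection principle for Brownian motion, P(M_t ≥ a) = 2 · P(B_t ≥ a) for a ≥ 0. Since B_t ~ N(0, t), P(B_t ≥ 3.6) = 1 − Φ(3.6/√t) = 1 − Φ(3.6/√19.55) = 1 − Φ(0.8142). So
  P(M_{19.55} ≥ 3.6) = 2(1 − Φ(0.8142)) ≈ 0.4155.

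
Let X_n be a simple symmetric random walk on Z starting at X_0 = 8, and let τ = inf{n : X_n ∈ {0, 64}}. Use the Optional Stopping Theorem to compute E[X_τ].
E[X_τ] = 8

X_n is a martingale and τ is a bounded-mean stopping time (indeed τ is finite a.s. with bounded expectation since the walk is in a bounded region). By the OST, E[X_τ] = E[X_0] = 8. Equivalently: E[X_τ] = 64 · P(hit 64 first) + 0 · P(hit 0 first) = 64 · (8/64) = 8.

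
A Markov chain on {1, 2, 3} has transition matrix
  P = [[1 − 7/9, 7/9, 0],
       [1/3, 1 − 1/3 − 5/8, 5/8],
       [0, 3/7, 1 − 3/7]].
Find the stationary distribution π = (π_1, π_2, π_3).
π = (72/485, 168/485, 49/97)

This is a birth-death chain on three states, which satisfies detailed balance: π_1 · P_{12} = π_2 · P_{21} and π_2 · P_{23} = π_3 · P_{32}.
From π_1 · 7/9 = π_2 · 1/3: π_2/π_1 = (7/9)/(1/3) = 7/3.
From π_2 · 5/8 = π_3 · 3/7: π_3/π_2 = (5/8)/(3/7) = 35/24.
Take π_1 proportional to 1; then unnormalized π = (1, 7/3, 245/72). Normalize by dividing by the sum 485/72:
  π = (72/485, 168/485, 49/97).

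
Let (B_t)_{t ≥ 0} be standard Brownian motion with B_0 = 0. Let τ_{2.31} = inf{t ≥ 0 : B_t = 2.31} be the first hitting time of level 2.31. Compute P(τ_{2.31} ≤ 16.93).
P(τ_{2.31} ≤ 16.93) = 2(1 − Φ(2.31/√16.93)) = 2(1 − Φ(0.5614)) ≈ 0.5745

By the reflection principle for standard BM, P(τ_b ≤ t) = 2 · P(B_t ≥ b). Since B_t ~ N(0, t), P(B_t ≥ 2.31) = 1 − Φ(2.31/√t) = 1 − Φ(2.31/√16.93) = 1 − Φ(0.5614) ≈ 0.28726. Doubling: P(τ_{2.31} ≤ 16.93) ≈ 2 · 0.28726 = 0.57452 ≈ 0.5745.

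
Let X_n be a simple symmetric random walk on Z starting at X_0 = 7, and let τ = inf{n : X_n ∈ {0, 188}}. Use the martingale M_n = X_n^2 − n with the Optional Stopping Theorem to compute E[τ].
E[τ] = 1267

M_n = X_n^2 − n is a martingale (since E[X_{n+1}^2 | F_n] = X_n^2 + 1). By OST (τ has finite mean in a bounded region), E[M_τ] = E[M_0] = X_0^2 − 0 = 7^2 = 49. Also E[M_τ] = E[X_τ^2] − E[τ]. The walk exits at 0 or 188, with P(hit 188 first) = 7/188, so E[X_τ^2] = 188^2 · 7/188 + 0 = 1316. Thus E[τ] = E[X_τ^2] − E[M_τ] = 1316 − 49 = 1267 = 7(188 − 7) = 1267.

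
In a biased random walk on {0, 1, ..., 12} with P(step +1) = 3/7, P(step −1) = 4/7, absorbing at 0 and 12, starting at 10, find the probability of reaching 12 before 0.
P(hit 12 before 0) = (1 − (4/3)^10) / (1 − (4/3)^12) = 1272249/2320825

Let u_k denote P(reach 12 before 0 | start at k). Boundary: u_0 = 0, u_12 = 1. Recurrence: u_k = 3/7·u_{k+1} + 4/7·u_{k-1} for 1 ≤ k ≤ 11. Try u_k = A + B·r^k with r = q/p = (4/7)/(3/7) = 4/3. Substitution satisfies the recurrence; boundary conditions give:
  u_k = (1 − r^k) / (1 − r^N) = (1 − (4/3)^10) / (1 − (4/3)^12) = 1272249/2320825.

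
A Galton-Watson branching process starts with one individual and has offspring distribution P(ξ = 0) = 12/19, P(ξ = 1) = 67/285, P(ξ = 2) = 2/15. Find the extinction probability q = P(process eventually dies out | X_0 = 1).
q = 1

Mean offspring μ = 0·12/19 + 1·67/285 + 2·2/15 = 143/285 ≤ 1. For μ ≤ 1 with offspring not concentrated at 1, the Galton-Watson process goes extinct almost surely, so q = 1.
(Algebraic check: The pgf is f(s) = 12/19 + 67/285·s + 2/15·s². The extinction probability q is the smallest fixed point of f in [0, 1]. Setting s = f(s):
  2/15·s² + (67/285 − 1)·s + 12/19 = 0
  2/15·s² − (12/19 + 2/15)·s + 12/19 = 0
which factors as (s − 1)·(2/15·s − 12/19) = 0, giving roots s = 1 and s = (12/19)/(2/15) = 90/19. Since 90/19 ≥ 1, the smallest root in [0, 1] is s = 1.)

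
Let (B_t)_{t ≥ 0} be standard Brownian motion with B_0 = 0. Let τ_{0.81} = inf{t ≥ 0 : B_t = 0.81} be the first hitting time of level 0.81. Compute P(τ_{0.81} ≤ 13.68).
P(τ_{0.81} ≤ 13.68) = 2(1 − Φ(0.81/√13.68)) = 2(1 − Φ(0.2190)) ≈ 0.8267

By the reflection principle for standard BM, P(τ_b ≤ t) = 2 · P(B_t ≥ b). Since B_t ~ N(0, t), P(B_t ≥ 0.81) = 1 − Φ(0.81/√t) = 1 − Φ(0.81/√13.68) = 1 − Φ(0.2190) ≈ 0.41333. Doubling: P(τ_{0.81} ≤ 13.68) ≈ 2 · 0.41333 = 0.82666 ≈ 0.8267.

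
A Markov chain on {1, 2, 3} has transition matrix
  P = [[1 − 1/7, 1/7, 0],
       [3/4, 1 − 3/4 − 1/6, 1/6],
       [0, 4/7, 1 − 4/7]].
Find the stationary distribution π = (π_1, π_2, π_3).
π = (126/157, 24/157, 7/157)

This is a birth-death chain on three states, which satisfies detailed balance: π_1 · P_{12} = π_2 · P_{21} and π_2 · P_{23} = π_3 · P_{32}.
From π_1 · 1/7 = π_2 · 3/4: π_2/π_1 = (1/7)/(3/4) = 4/21.
From π_2 · 1/6 = π_3 · 4/7: π_3/π_2 = (1/6)/(4/7) = 7/24.
Take π_1 proportional to 1; then unnormalized π = (1, 4/21, 1/18). Normalize by dividing by the sum 157/126:
  π = (126/157, 24/157, 7/157).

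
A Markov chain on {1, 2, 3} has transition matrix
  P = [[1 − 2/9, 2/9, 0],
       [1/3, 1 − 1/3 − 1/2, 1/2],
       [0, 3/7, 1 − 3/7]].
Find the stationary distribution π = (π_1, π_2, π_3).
π = (9/22, 3/11, 7/22)

This is a birth-death chain on three states, which satisfies detailed balance: π_1 · P_{12} = π_2 · P_{21} and π_2 · P_{23} = π_3 · P_{32}.
From π_1 · 2/9 = π_2 · 1/3: π_2/π_1 = (2/9)/(1/3) = 2/3.
From π_2 · 1/2 = π_3 · 3/7: π_3/π_2 = (1/2)/(3/7) = 7/6.
Take π_1 proportional to 1; then unnormalized π = (1, 2/3, 7/9). Normalize by dividing by the sum 22/9:
  π = (9/22, 3/11, 7/22).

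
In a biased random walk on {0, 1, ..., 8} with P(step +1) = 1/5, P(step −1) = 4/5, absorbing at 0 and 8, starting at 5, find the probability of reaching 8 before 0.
P(hit 8 before 0) = (1 − (4)^5) / (1 − (4)^8) = 341/21845

Let u_k denote P(reach 8 before 0 | start at k). Boundary: u_0 = 0, u_8 = 1. Recurrence: u_k = 1/5·u_{k+1} + 4/5·u_{k-1} for 1 ≤ k ≤ 7. Try u_k = A + B·r^k with r = q/p = (4/5)/(1/5) = 4. Substitution satisfies the recurrence; boundary conditions give:
  u_k = (1 − r^k) / (1 − r^N) = (1 − (4)^5) / (1 − (4)^8) = 341/21845.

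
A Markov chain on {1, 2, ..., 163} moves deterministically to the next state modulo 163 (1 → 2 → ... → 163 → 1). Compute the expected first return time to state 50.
E[T_50 | X_0 = 50] = 163

The chain cycles deterministically, so starting at state 50 it returns in exactly 163 steps. Equivalently, the stationary distribution is uniform π_j = 1/163 for every state j, so by Kac's formula E[T_50] = 1/π_50 = 163.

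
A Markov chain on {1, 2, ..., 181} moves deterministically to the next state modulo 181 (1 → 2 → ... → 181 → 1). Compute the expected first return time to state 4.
E[T_4 | X_0 = 4] = 181

The chain cycles deterministically, so starting at state 4 it returns in exactly 181 steps. Equivalently, the stationary distribution is uniform π_j = 1/181 for every state j, so by Kac's formula E[T_4] = 1/π_4 = 181.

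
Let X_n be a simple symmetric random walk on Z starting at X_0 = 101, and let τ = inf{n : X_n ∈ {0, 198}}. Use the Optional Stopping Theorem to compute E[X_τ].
E[X_τ] = 101

X_n is a martingale and τ is a bounded-mean stopping time (indeed τ is finite a.s. with bounded expectation since the walk is in a bounded region). By the OST, E[X_τ] = E[X_0] = 101. Equivalently: E[X_τ] = 198 · P(hit 198 first) + 0 · P(hit 0 first) = 198 · (101/198) = 101.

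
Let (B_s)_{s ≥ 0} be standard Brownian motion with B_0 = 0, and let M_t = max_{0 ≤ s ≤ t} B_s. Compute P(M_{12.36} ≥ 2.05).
P(M_{12.36} ≥ 2.05) = 2·P(B_{12.36} ≥ 2.05) = 2(1 − Φ(2.05/√12.36)) ≈ 0.5598

By the reflection principle for Brownian motion, P(M_t ≥ a) = 2 · P(B_t ≥ a) for a ≥ 0. Since B_t ~ N(0, t), P(B_t ≥ 2.05) = 1 − Φ(2.05/√t) = 1 − Φ(2.05/√12.36) = 1 − Φ(0.5831). So
  P(M_{12.36} ≥ 2.05) = 2(1 − Φ(0.5831)) ≈ 0.5598.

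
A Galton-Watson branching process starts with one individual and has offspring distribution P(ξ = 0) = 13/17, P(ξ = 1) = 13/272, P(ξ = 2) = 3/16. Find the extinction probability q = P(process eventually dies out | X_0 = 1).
q = 1

Mean offspring μ = 0·13/17 + 1·13/272 + 2·3/16 = 115/272 ≤ 1. For μ ≤ 1 with offspring not concentrated at 1, the Galton-Watson process goes extinct almost surely, so q = 1.
(Algebraic check: The pgf is f(s) = 13/17 + 13/272·s + 3/16·s². The extinction probability q is the smallest fixed point of f in [0, 1]. Setting s = f(s):
  3/16·s² + (13/272 − 1)·s + 13/17 = 0
  3/16·s² − (13/17 + 3/16)·s + 13/17 = 0
which factors as (s − 1)·(3/16·s − 13/17) = 0, giving roots s = 1 and s = (13/17)/(3/16) = 208/51. Since 208/51 ≥ 1, the smallest root in [0, 1] is s = 1.)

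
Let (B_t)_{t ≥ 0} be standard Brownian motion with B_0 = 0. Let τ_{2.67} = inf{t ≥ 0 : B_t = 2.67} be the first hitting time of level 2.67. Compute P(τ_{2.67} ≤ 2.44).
P(τ_{2.67} ≤ 2.44) = 2(1 − Φ(2.67/√2.44)) = 2(1 − Φ(1.7093)) ≈ 0.0874

By the reflection principle for standard BM, P(τ_b ≤ t) = 2 · P(B_t ≥ b). Since B_t ~ N(0, t), P(B_t ≥ 2.67) = 1 − Φ(2.67/√t) = 1 − Φ(2.67/√2.44) = 1 − Φ(1.7093) ≈ 0.04370. Doubling: P(τ_{2.67} ≤ 2.44) ≈ 2 · 0.04370 = 0.08740 ≈ 0.0874.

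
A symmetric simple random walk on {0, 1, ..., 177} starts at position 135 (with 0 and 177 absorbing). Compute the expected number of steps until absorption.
E[τ | X_0 = 135] = 5670

Let v_k = E[τ | X_0 = k]. Boundary: v_0 = v_177 = 0. Recurrence: v_k = 1 + (v_{k-1} + v_{k+1})/2 for 1 ≤ k ≤ 176. The particular solution to v_k − (v_{k-1} + v_{k+1})/2 = 1 is v_k = −k^2. Adding homogeneous solution A + B k and matching boundaries gives v_k = k (177 − k). Substituting k = 135: v_135 = 135 · 42 = 5670.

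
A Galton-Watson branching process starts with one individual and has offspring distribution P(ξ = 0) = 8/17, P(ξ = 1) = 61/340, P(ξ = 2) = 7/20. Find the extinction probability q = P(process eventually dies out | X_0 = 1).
q = 1

Mean offspring μ = 0·8/17 + 1·61/340 + 2·7/20 = 299/340 ≤ 1. For μ ≤ 1 with offspring not concentrated at 1, the Galton-Watson process goes extinct almost surely, so q = 1.
(Algebraic check: The pgf is f(s) = 8/17 + 61/340·s + 7/20·s². The extinction probability q is the smallest fixed point of f in [0, 1]. Setting s = f(s):
  7/20·s² + (61/340 − 1)·s + 8/17 = 0
  7/20·s² − (8/17 + 7/20)·s + 8/17 = 0
which factors as (s − 1)·(7/20·s − 8/17) = 0, giving roots s = 1 and s = (8/17)/(7/20) = 160/119. Since 160/119 ≥ 1, the smallest root in [0, 1] is s = 1.)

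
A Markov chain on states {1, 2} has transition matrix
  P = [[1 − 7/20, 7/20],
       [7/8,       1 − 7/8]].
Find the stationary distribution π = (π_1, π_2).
π_1 = 5/7, π_2 = 2/7

Solve πP = π with π_1 + π_2 = 1. From πP = π: π_1 · (1 − 7/20) + π_2 · 7/8 = π_1 ⇒ π_2 · 7/8 = π_1 · 7/20 ⇒ π_2/π_1 = (7/20)/(7/8) = 2/5. Together with π_1 + π_2 = 1:
  π_1 = (7/8)/(7/20 + 7/8) = (7/8)/(49/40) = 5/7,
  π_2 = (7/20)/(7/20 + 7/8) = (7/20)/(49/40) = 2/7.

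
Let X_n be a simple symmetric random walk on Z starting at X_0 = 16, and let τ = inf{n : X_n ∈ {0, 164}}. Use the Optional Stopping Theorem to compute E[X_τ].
E[X_τ] = 16

X_n is a martingale and τ is a bounded-mean stopping time (indeed τ is finite a.s. with bounded expectation since the walk is in a bounded region). By the OST, E[X_τ] = E[X_0] = 16. Equivalently: E[X_τ] = 164 · P(hit 164 first) + 0 · P(hit 0 first) = 164 · (16/164) = 16.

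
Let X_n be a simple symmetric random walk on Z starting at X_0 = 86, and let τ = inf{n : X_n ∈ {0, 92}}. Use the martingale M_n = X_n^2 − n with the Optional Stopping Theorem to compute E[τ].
E[τ] = 516

M_n = X_n^2 − n is a martingale (since E[X_{n+1}^2 | F_n] = X_n^2 + 1). By OST (τ has finite mean in a bounded region), E[M_τ] = E[M_0] = X_0^2 − 0 = 86^2 = 7396. Also E[M_τ] = E[X_τ^2] − E[τ]. The walk exits at 0 or 92, with P(hit 92 first) = 86/92, so E[X_τ^2] = 92^2 · 86/92 + 0 = 7912. Thus E[τ] = E[X_τ^2] − E[M_τ] = 7912 − 7396 = 516 = 86(92 − 86) = 516.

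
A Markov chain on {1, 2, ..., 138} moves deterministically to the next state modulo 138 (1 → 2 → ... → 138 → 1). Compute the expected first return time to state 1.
E[T_1 | X_0 = 1] = 138

The chain cycles deterministically, so starting at state 1 it returns in exactly 138 steps. Equivalently, the stationary distribution is uniform π_j = 1/138 for every state j, so by Kac's formula E[T_1] = 1/π_1 = 138.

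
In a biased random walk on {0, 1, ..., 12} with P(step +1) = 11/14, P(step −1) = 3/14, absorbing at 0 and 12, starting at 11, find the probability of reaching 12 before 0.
P(hit 12 before 0) = (1 − (3/11)^11) / (1 − (3/11)^12) = 392303303513/392303480660

Let u_k denote P(reach 12 before 0 | start at k). Boundary: u_0 = 0, u_12 = 1. Recurrence: u_k = 11/14·u_{k+1} + 3/14·u_{k-1} for 1 ≤ k ≤ 11. Try u_k = A + B·r^k with r = q/p = (3/14)/(11/14) = 3/11. Substitution satisfies the recurrence; boundary conditions give:
  u_k = (1 − r^k) / (1 − r^N) = (1 − (3/11)^11) / (1 − (3/11)^12) = 392303303513/392303480660.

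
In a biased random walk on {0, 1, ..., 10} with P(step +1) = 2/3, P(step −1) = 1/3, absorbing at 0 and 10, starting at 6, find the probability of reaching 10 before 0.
P(hit 10 before 0) = (1 − (1/2)^6) / (1 − (1/2)^10) = 336/341

Let u_k denote P(reach 10 before 0 | start at k). Boundary: u_0 = 0, u_10 = 1. Recurrence: u_k = 2/3·u_{k+1} + 1/3·u_{k-1} for 1 ≤ k ≤ 9. Try u_k = A + B·r^k with r = q/p = (1/3)/(2/3) = 1/2. Substitution satisfies the recurrence; boundary conditions give:
  u_k = (1 − r^k) / (1 − r^N) = (1 − (1/2)^6) / (1 − (1/2)^10) = 336/341.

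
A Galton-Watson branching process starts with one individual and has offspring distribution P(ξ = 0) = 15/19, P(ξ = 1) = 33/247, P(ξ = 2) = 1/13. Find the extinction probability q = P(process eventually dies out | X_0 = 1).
q = 1

Mean offspring μ = 0·15/19 + 1·33/247 + 2·1/13 = 71/247 ≤ 1. For μ ≤ 1 with offspring not concentrated at 1, the Galton-Watson process goes extinct almost surely, so q = 1.
(Algebraic check: The pgf is f(s) = 15/19 + 33/247·s + 1/13·s². The extinction probability q is the smallest fixed point of f in [0, 1]. Setting s = f(s):
  1/13·s² + (33/247 − 1)·s + 15/19 = 0
  1/13·s² − (15/19 + 1/13)·s + 15/19 = 0
which factors as (s − 1)·(1/13·s − 15/19) = 0, giving roots s = 1 and s = (15/19)/(1/13) = 195/19. Since 195/19 ≥ 1, the smallest root in [0, 1] is s = 1.)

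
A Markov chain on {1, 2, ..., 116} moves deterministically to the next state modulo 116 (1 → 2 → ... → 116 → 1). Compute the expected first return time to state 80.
E[T_80 | X_0 = 80] = 116

The chain cycles deterministically, so starting at state 80 it returns in exactly 116 steps. Equivalently, the stationary distribution is uniform π_j = 1/116 for every state j, so by Kac's formula E[T_80] = 1/π_80 = 116.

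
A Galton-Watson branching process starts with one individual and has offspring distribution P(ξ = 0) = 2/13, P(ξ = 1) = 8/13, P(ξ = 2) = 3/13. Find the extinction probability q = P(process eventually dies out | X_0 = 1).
q = 2/3

The pgf is f(s) = 2/13 + 8/13·s + 3/13·s². The extinction probability q is the smallest fixed point of f in [0, 1]. Setting s = f(s):
  3/13·s² + (8/13 − 1)·s + 2/13 = 0
  3/13·s² − (2/13 + 3/13)·s + 2/13 = 0
which factors as (s − 1)·(3/13·s − 2/13) = 0, giving roots s = 1 and s = (2/13)/(3/13) = 2/3.
Mean offspring μ = 8/13 + 2·3/13 = 14/13 > 1 (supercritical), so q < 1. The extinction probability is the smaller root: q = (2/13)/(3/13) = 2/3.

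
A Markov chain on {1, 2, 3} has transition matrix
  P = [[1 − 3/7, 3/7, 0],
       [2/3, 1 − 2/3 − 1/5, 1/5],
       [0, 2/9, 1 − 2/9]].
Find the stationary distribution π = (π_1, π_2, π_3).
π = (140/311, 90/311, 81/311)

This is a birth-death chain on three states, which satisfies detailed balance: π_1 · P_{12} = π_2 · P_{21} and π_2 · P_{23} = π_3 · P_{32}.
From π_1 · 3/7 = π_2 · 2/3: π_2/π_1 = (3/7)/(2/3) = 9/14.
From π_2 · 1/5 = π_3 · 2/9: π_3/π_2 = (1/5)/(2/9) = 9/10.
Take π_1 proportional to 1; then unnormalized π = (1, 9/14, 81/140). Normalize by dividing by the sum 311/140:
  π = (140/311, 90/311, 81/311).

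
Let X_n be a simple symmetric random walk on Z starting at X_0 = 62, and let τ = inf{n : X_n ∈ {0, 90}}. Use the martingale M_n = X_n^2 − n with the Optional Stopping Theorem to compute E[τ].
E[τ] = 1736

M_n = X_n^2 − n is a martingale (since E[X_{n+1}^2 | F_n] = X_n^2 + 1). By OST (τ has finite mean in a bounded region), E[M_τ] = E[M_0] = X_0^2 − 0 = 62^2 = 3844. Also E[M_τ] = E[X_τ^2] − E[τ]. The walk exits at 0 or 90, with P(hit 90 first) = 62/90, so E[X_τ^2] = 90^2 · 62/90 + 0 = 5580. Thus E[τ] = E[X_τ^2] − E[M_τ] = 5580 − 3844 = 1736 = 62(90 − 62) = 1736.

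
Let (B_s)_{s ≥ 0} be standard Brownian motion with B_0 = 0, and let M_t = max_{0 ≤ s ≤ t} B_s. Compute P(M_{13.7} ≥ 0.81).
P(M_{13.7} ≥ 0.81) = 2·P(B_{13.7} ≥ 0.81) = 2(1 − Φ(0.81/√13.7)) ≈ 0.8268

By the reflection principle for Brownian motion, P(M_t ≥ a) = 2 · P(B_t ≥ a) for a ≥ 0. Since B_t ~ N(0, t), P(B_t ≥ 0.81) = 1 − Φ(0.81/√t) = 1 − Φ(0.81/√13.7) = 1 − Φ(0.2188). So
  P(M_{13.7} ≥ 0.81) = 2(1 − Φ(0.2188)) ≈ 0.8268.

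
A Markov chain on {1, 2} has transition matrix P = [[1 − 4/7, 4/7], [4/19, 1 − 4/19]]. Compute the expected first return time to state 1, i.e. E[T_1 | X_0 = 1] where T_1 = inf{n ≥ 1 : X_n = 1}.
E[T_1 | X_0 = 1] = 1/π_1 = 26/7

For an irreducible recurrent Markov chain with stationary distribution π, E[T_i | X_0 = i] = 1/π_i (Kac's formula). Here π_1 = (4/19)/(4/7 + 4/19) = (4/19)/(104/133) = 7/26, so E[T_1 | X_0 = 1] = 1/π_1 = (4/7 + 4/19)/(4/19) = (104/133)/(4/19) = 26/7.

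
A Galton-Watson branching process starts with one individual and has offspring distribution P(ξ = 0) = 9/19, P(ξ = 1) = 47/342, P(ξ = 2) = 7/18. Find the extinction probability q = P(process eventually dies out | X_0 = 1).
q = 1

Mean offspring μ = 0·9/19 + 1·47/342 + 2·7/18 = 313/342 ≤ 1. For μ ≤ 1 with offspring not concentrated at 1, the Galton-Watson process goes extinct almost surely, so q = 1.
(Algebraic check: The pgf is f(s) = 9/19 + 47/342·s + 7/18·s². The extinction probability q is the smallest fixed point of f in [0, 1]. Setting s = f(s):
  7/18·s² + (47/342 − 1)·s + 9/19 = 0
  7/18·s² − (9/19 + 7/18)·s + 9/19 = 0
which factors as (s − 1)·(7/18·s − 9/19) = 0, giving roots s = 1 and s = (9/19)/(7/18) = 162/133. Since 162/133 ≥ 1, the smallest root in [0, 1] is s = 1.)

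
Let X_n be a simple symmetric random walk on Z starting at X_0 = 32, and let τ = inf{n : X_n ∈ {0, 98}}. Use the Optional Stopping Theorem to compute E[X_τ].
E[X_τ] = 32

X_n is a martingale and τ is a bounded-mean stopping time (indeed τ is finite a.s. with bounded expectation since the walk is in a bounded region). By the OST, E[X_τ] = E[X_0] = 32. Equivalently: E[X_τ] = 98 · P(hit 98 first) + 0 · P(hit 0 first) = 98 · (32/98) = 32.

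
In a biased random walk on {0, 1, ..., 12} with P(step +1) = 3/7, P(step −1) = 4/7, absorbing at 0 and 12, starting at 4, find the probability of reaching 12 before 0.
P(hit 12 before 0) = (1 − (4/3)^4) / (1 − (4/3)^12) = 6561/92833

Let u_k denote P(reach 12 before 0 | start at k). Boundary: u_0 = 0, u_12 = 1. Recurrence: u_k = 3/7·u_{k+1} + 4/7·u_{k-1} for 1 ≤ k ≤ 11. Try u_k = A + B·r^k with r = q/p = (4/7)/(3/7) = 4/3. Substitution satisfies the recurrence; boundary conditions give:
  u_k = (1 − r^k) / (1 − r^N) = (1 − (4/3)^4) / (1 − (4/3)^12) = 6561/92833.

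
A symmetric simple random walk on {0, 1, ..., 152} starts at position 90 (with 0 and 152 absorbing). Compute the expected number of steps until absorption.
E[τ | X_0 = 90] = 5580

Let v_k = E[τ | X_0 = k]. Boundary: v_0 = v_152 = 0. Recurrence: v_k = 1 + (v_{k-1} + v_{k+1})/2 for 1 ≤ k ≤ 151. The particular solution to v_k − (v_{k-1} + v_{k+1})/2 = 1 is v_k = −k^2. Adding homogeneous solution A + B k and matching boundaries gives v_k = k (152 − k). Substituting k = 90: v_90 = 90 · 62 = 5580.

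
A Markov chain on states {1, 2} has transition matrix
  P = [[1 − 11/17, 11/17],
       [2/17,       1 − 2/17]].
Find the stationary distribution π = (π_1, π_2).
π_1 = 2/13, π_2 = 11/13

Solve πP = π with π_1 + π_2 = 1. From πP = π: π_1 · (1 − 11/17) + π_2 · 2/17 = π_1 ⇒ π_2 · 2/17 = π_1 · 11/17 ⇒ π_2/π_1 = (11/17)/(2/17) = 11/2. Together with π_1 + π_2 = 1:
  π_1 = (2/17)/(11/17 + 2/17) = (2/17)/(13/17) = 2/13,
  π_2 = (11/17)/(11/17 + 2/17) = (11/17)/(13/17) = 11/13.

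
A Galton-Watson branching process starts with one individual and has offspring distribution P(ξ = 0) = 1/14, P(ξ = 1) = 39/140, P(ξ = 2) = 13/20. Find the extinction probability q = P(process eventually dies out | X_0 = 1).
q = 10/91

The pgf is f(s) = 1/14 + 39/140·s + 13/20·s². The extinction probability q is the smallest fixed point of f in [0, 1]. Setting s = f(s):
  13/20·s² + (39/140 − 1)·s + 1/14 = 0
  13/20·s² − (1/14 + 13/20)·s + 1/14 = 0
which factors as (s − 1)·(13/20·s − 1/14) = 0, giving roots s = 1 and s = (1/14)/(13/20) = 10/91.
Mean offspring μ = 39/140 + 2·13/20 = 221/140 > 1 (supercritical), so q < 1. The extinction probability is the smaller root: q = (1/14)/(13/20) = 10/91.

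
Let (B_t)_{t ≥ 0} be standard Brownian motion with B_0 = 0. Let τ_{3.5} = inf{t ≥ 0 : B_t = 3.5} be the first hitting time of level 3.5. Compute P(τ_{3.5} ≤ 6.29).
P(τ_{3.5} ≤ 6.29) = 2(1 − Φ(3.5/√6.29)) = 2(1 − Φ(1.3955)) ≈ 0.1629

By the reflection principle for standard BM, P(τ_b ≤ t) = 2 · P(B_t ≥ b). Since B_t ~ N(0, t), P(B_t ≥ 3.5) = 1 − Φ(3.5/√t) = 1 − Φ(3.5/√6.29) = 1 − Φ(1.3955) ≈ 0.08143. Doubling: P(τ_{3.5} ≤ 6.29) ≈ 2 · 0.08143 = 0.16286 ≈ 0.1629.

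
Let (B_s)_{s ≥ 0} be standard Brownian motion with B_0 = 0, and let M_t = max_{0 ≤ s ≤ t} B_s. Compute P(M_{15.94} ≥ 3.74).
P(M_{15.94} ≥ 3.74) = 2·P(B_{15.94} ≥ 3.74) = 2(1 − Φ(3.74/√15.94)) ≈ 0.3489

By the reflection principle for Brownian motion, P(M_t ≥ a) = 2 · P(B_t ≥ a) for a ≥ 0. Since B_t ~ N(0, t), P(B_t ≥ 3.74) = 1 − Φ(3.74/√t) = 1 − Φ(3.74/√15.94) = 1 − Φ(0.9368). So
  P(M_{15.94} ≥ 3.74) = 2(1 − Φ(0.9368)) ≈ 0.3489.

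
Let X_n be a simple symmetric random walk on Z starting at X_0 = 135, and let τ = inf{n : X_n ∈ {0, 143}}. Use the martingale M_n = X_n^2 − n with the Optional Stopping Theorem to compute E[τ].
E[τ] = 1080

M_n = X_n^2 − n is a martingale (since E[X_{n+1}^2 | F_n] = X_n^2 + 1). By OST (τ has finite mean in a bounded region), E[M_τ] = E[M_0] = X_0^2 − 0 = 135^2 = 18225. Also E[M_τ] = E[X_τ^2] − E[τ]. The walk exits at 0 or 143, with P(hit 143 first) = 135/143, so E[X_τ^2] = 143^2 · 135/143 + 0 = 19305. Thus E[τ] = E[X_τ^2] − E[M_τ] = 19305 − 18225 = 1080 = 135(143 − 135) = 1080.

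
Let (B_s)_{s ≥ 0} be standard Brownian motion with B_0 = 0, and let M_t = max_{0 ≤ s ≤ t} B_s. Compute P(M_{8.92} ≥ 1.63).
P(M_{8.92} ≥ 1.63) = 2·P(B_{8.92} ≥ 1.63) = 2(1 − Φ(1.63/√8.92)) ≈ 0.5852

By the reflection principle for Brownian motion, P(M_t ≥ a) = 2 · P(B_t ≥ a) for a ≥ 0. Since B_t ~ N(0, t), P(B_t ≥ 1.63) = 1 − Φ(1.63/√t) = 1 − Φ(1.63/√8.92) = 1 − Φ(0.5458). So
  P(M_{8.92} ≥ 1.63) = 2(1 − Φ(0.5458)) ≈ 0.5852.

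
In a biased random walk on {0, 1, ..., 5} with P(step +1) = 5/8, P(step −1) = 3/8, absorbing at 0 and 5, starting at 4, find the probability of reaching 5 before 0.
P(hit 5 before 0) = (1 − (3/5)^4) / (1 − (3/5)^5) = 1360/1441

Let u_k denote P(reach 5 before 0 | start at k). Boundary: u_0 = 0, u_5 = 1. Recurrence: u_k = 5/8·u_{k+1} + 3/8·u_{k-1} for 1 ≤ k ≤ 4. Try u_k = A + B·r^k with r = q/p = (3/8)/(5/8) = 3/5. Substitution satisfies the recurrence; boundary conditions give:
  u_k = (1 − r^k) / (1 − r^N) = (1 − (3/5)^4) / (1 − (3/5)^5) = 1360/1441.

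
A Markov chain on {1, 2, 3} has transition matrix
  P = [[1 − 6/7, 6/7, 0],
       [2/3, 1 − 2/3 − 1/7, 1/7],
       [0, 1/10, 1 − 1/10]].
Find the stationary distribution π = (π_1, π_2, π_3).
π = (49/202, 63/202, 45/101)

This is a birth-death chain on three states, which satisfies detailed balance: π_1 · P_{12} = π_2 · P_{21} and π_2 · P_{23} = π_3 · P_{32}.
From π_1 · 6/7 = π_2 · 2/3: π_2/π_1 = (6/7)/(2/3) = 9/7.
From π_2 · 1/7 = π_3 · 1/10: π_3/π_2 = (1/7)/(1/10) = 10/7.
Take π_1 proportional to 1; then unnormalized π = (1, 9/7, 90/49). Normalize by dividing by the sum 202/49:
  π = (49/202, 63/202, 45/101).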